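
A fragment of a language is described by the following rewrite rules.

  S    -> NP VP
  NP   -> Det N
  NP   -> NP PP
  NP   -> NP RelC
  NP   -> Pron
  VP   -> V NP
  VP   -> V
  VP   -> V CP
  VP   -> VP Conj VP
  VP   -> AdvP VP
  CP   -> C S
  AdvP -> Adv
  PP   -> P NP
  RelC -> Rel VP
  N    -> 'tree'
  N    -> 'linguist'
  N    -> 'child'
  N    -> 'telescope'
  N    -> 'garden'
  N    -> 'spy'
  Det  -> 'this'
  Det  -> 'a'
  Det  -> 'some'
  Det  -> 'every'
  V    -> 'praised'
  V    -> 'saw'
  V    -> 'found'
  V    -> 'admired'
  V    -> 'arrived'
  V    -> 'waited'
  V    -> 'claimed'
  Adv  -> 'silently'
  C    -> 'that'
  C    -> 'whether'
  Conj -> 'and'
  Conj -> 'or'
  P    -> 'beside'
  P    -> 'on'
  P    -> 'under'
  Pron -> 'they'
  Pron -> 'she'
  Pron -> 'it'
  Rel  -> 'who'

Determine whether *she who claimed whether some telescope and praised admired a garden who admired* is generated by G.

Ungrammatical

For S → NP VP, every NP-prefix leaves a non-VP remainder: after 'she' the remainder is not a VP; after 'she who claimed' the remainder is not a VP.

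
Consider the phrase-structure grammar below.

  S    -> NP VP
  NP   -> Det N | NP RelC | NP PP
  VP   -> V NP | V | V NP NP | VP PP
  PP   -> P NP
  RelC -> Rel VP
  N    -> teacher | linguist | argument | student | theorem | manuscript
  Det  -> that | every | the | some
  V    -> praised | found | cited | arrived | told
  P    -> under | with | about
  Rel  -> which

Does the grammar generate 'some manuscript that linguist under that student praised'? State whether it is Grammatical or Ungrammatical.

For S → NP VP, the only prefix that parses as NP is 'some manuscript', but the remainder 'that linguist under that student praised' is not a VP under these rules.

Ungrammatical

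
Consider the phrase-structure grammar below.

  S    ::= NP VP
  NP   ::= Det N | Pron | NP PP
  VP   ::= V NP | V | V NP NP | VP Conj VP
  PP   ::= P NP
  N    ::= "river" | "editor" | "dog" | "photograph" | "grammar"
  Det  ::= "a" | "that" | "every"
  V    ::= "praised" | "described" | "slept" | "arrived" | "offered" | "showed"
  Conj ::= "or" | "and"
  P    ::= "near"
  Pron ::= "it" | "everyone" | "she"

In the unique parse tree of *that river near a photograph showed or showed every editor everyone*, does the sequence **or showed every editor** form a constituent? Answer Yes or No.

[S [NP [NP [Det that] [N river]] [PP [P near] [NP [Det a] [N photograph]]]] [VP [VP [V showed]] [Conj or] [VP [V showed] [NP [Det every] [N editor]] [NP [Pron everyone]]]]]
The smallest constituent containing 'or showed every editor' is the VP spanning 'showed or showed every editor everyone'; no single node in the tree dominates exactly the given words.

No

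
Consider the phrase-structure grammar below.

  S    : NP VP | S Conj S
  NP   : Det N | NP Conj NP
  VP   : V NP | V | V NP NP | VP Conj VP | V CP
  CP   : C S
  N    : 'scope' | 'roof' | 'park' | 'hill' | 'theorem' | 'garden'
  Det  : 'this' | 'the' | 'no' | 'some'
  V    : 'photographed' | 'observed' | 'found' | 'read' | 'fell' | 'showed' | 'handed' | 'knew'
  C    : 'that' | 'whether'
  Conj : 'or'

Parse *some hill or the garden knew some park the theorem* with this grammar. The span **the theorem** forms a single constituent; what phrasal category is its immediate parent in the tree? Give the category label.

[S [NP [NP [Det some] [N hill]] [Conj or] [NP [Det the] [N garden]]] [VP [V knew] [NP [Det some] [N park]] [NP [Det the] [N theorem]]]]
The span 'the theorem' is the NP node built by NP → Det N.
Its mother is the VP built by VP → V NP NP.

VP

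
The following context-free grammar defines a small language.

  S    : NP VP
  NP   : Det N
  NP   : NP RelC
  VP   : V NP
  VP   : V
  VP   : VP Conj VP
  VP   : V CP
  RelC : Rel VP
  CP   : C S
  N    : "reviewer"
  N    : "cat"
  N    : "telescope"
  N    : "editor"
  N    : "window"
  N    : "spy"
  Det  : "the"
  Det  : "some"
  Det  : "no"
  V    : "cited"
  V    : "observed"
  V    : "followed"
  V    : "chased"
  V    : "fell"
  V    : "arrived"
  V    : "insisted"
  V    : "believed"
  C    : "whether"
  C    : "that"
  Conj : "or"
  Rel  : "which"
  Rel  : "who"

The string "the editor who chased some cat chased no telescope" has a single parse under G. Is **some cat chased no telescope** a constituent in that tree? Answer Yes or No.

No

[S [NP [NP [Det the] [N editor]] [RelC [Rel who] [VP [V chased] [NP [Det some] [N cat]]]]] [VP [V chased] [NP [Det no] [N telescope]]]]
The smallest constituent containing 'some cat chased no telescope' is the S spanning 'the editor who chased some cat chased no telescope'; no single node in the tree dominates exactly the given words.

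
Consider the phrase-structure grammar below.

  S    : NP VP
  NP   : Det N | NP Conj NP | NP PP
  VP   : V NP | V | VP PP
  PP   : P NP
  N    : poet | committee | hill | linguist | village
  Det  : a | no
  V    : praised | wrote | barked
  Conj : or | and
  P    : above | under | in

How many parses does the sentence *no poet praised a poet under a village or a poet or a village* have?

Two of the 7 distinct bracketings:
[S [NP [Det no] [N poet]] [VP [V praised] [NP [NP [NP [Det a] [N poet]] [PP [P under] [NP [Det a] [N village]]]] [Conj or] [NP [NP [Det a] [N poet]] [Conj or] [NP [Det a] [N village]]]]]]
[S [NP [Det no] [N poet]] [VP [V praised] [NP [NP [NP [NP [Det a] [N poet]] [PP [P under] [NP [Det a] [N village]]]] [Conj or] [NP [Det a] [N poet]]] [Conj or] [NP [Det a] [N village]]]]]
The trees differ in how a recursive rule is bracketed over the same span.

7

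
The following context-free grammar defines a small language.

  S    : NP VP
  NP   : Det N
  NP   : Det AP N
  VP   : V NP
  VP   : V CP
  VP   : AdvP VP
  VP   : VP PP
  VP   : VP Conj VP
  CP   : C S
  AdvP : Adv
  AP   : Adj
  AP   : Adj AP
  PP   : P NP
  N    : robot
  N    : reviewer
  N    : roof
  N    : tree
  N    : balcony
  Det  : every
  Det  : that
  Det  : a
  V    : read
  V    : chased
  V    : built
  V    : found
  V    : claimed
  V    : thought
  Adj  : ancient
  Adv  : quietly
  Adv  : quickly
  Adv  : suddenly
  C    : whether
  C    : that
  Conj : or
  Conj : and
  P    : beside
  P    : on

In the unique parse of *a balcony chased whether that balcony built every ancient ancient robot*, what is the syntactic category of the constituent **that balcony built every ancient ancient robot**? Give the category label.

[S [NP [Det a] [N balcony]] [VP [V chased] [CP [C whether] [S [NP [Det that] [N balcony]] [VP [V built] [NP [Det every] [AP [Adj ancient] [AP [Adj ancient]]] [N robot]]]]]]]
The span 'that balcony built every ancient ancient robot' is the S node built by S → NP VP.

S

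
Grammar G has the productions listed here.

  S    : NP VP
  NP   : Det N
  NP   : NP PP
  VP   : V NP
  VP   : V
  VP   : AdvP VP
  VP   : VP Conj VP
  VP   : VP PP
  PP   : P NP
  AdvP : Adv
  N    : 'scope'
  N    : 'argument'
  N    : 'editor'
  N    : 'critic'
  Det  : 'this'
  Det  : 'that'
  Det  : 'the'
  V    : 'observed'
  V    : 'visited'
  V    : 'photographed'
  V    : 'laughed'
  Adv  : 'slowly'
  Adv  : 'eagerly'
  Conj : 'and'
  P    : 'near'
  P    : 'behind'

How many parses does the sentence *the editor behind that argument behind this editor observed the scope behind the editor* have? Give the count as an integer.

Two of the 4 distinct bracketings:
[S [NP [NP [Det the] [N editor]] [PP [P behind] [NP [NP [Det that] [N argument]] [PP [P behind] [NP [Det this] [N editor]]]]]] [VP [V observed] [NP [NP [Det the] [N scope]] [PP [P behind] [NP [Det the] [N editor]]]]]]
[S [NP [NP [Det the] [N editor]] [PP [P behind] [NP [NP [Det that] [N argument]] [PP [P behind] [NP [Det this] [N editor]]]]]] [VP [VP [V observed] [NP [Det the] [N scope]]] [PP [P behind] [NP [Det the] [N editor]]]]]
The difference turns on whether VP → VP PP is used at the relevant span, versus an alternative expansion of VP.

4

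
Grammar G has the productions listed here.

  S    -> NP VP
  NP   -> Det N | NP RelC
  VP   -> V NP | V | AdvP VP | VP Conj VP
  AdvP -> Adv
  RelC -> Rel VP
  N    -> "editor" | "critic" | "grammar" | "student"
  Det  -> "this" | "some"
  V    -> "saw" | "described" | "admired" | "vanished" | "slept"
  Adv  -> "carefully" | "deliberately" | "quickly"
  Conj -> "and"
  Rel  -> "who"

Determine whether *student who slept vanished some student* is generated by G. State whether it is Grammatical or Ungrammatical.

Ungrammatical

For S → NP VP, no prefix of the string parses as an NP.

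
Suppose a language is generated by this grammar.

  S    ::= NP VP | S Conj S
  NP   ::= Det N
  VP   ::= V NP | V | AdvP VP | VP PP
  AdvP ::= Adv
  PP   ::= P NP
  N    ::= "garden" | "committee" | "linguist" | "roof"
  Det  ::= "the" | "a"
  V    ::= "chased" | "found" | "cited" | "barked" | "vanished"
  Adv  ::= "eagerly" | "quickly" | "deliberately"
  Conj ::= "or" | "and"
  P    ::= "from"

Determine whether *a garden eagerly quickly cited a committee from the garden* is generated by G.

S
  NP
    Det: a
    N: garden
  VP
    AdvP
      Adv: eagerly
    VP
      AdvP
        Adv: quickly
      VP
        VP
          V: cited
          NP
            Det: a
            N: committee
        PP
          P: from
          NP
            Det: the
            N: garden
Every word is introduced by a lexical rule and the phrasal rules combine the resulting categories into a single S.

Grammatical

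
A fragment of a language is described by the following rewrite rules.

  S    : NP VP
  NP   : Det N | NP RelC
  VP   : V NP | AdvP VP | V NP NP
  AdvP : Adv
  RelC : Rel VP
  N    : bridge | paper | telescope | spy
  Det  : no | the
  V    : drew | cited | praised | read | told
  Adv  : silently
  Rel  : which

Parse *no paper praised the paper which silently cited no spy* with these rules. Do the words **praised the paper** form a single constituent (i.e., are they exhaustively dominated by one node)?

[S [NP [Det no] [N paper]] [VP [V praised] [NP [NP [Det the] [N paper]] [RelC [Rel which] [VP [AdvP [Adv silently]] [VP [V cited] [NP [Det no] [N spy]]]]]]]]
The smallest constituent containing 'praised the paper' is the VP spanning 'praised the paper which silently cited no spy'; no single node in the tree dominates exactly the given words.

No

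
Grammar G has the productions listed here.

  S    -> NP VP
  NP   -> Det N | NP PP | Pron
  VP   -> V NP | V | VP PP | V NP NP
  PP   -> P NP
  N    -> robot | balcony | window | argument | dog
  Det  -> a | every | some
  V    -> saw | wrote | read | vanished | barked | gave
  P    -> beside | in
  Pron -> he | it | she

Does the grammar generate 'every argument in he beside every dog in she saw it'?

Grammatical

S
  NP
    NP
      Det: every
      N: argument
    PP
      P: in
      NP
        NP
          Pron: he
        PP
          P: beside
          NP
            NP
              Det: every
              N: dog
            PP
              P: in
              NP
                Pron: she
  VP
    V: saw
    NP
      Pron: it
Every word is introduced by a lexical rule and the phrasal rules combine the resulting categories into a single S.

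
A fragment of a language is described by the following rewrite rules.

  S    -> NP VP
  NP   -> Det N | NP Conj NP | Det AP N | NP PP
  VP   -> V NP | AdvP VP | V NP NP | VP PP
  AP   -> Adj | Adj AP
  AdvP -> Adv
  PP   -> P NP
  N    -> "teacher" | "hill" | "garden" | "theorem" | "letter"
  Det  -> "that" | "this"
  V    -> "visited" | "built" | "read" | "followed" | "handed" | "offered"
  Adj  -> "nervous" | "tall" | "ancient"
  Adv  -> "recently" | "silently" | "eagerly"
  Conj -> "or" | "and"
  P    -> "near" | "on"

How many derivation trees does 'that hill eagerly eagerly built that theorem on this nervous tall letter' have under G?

Two of the 4 distinct bracketings:
[S [NP [Det that] [N hill]] [VP [AdvP [Adv eagerly]] [VP [AdvP [Adv eagerly]] [VP [V built] [NP [NP [Det that] [N theorem]] [PP [P on] [NP [Det this] [AP [Adj nervous] [AP [Adj tall]]] [N letter]]]]]]]]
[S [NP [Det that] [N hill]] [VP [AdvP [Adv eagerly]] [VP [AdvP [Adv eagerly]] [VP [VP [V built] [NP [Det that] [N theorem]]] [PP [P on] [NP [Det this] [AP [Adj nervous] [AP [Adj tall]]] [N letter]]]]]]]
The difference turns on whether NP → NP PP is used at the relevant span, versus an alternative expansion of NP.

4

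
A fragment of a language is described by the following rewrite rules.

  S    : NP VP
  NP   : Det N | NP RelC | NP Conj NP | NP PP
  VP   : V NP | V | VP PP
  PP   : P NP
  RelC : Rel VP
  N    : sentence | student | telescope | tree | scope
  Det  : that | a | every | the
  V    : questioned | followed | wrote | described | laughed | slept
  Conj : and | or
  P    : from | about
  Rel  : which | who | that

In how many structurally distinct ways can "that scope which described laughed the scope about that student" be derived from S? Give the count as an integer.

The two bracketings:
[S [NP [NP [Det that] [N scope]] [RelC [Rel which] [VP [V described]]]] [VP [V laughed] [NP [NP [Det the] [N scope]] [PP [P about] [NP [Det that] [N student]]]]]]
[S [NP [NP [Det that] [N scope]] [RelC [Rel which] [VP [V described]]]] [VP [VP [V laughed] [NP [Det the] [N scope]]] [PP [P about] [NP [Det that] [N student]]]]]
The difference turns on whether NP → NP PP is used at the relevant span, versus an alternative expansion of NP.

2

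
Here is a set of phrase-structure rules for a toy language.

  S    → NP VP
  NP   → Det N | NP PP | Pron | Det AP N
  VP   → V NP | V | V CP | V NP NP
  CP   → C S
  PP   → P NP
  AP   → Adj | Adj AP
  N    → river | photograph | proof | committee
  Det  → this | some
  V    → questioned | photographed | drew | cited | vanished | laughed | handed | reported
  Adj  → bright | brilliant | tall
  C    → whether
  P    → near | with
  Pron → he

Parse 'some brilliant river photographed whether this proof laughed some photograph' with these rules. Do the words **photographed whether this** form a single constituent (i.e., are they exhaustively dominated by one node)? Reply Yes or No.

[S [NP [Det some] [AP [Adj brilliant]] [N river]] [VP [V photographed] [CP [C whether] [S [NP [Det this] [N proof]] [VP [V laughed] [NP [Det some] [N photograph]]]]]]]
The smallest constituent containing 'photographed whether this' is the VP spanning 'photographed whether this proof laughed some photograph'; no single node in the tree dominates exactly the given words.

No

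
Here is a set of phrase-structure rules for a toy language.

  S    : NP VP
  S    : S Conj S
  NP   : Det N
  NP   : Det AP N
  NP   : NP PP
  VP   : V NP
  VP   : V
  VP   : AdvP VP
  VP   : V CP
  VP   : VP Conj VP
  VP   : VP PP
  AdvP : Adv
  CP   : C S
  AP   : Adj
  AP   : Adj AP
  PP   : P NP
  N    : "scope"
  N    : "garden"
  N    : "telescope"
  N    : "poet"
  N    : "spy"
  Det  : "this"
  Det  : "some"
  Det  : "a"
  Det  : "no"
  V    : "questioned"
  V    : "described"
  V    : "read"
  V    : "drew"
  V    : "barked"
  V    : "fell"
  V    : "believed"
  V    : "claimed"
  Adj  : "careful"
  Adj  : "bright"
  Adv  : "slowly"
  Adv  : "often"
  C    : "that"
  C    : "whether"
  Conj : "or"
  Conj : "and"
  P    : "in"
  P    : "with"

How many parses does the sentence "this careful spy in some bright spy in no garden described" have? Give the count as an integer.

The two bracketings:
[S [NP [NP [Det this] [AP [Adj careful]] [N spy]] [PP [P in] [NP [NP [Det some] [AP [Adj bright]] [N spy]] [PP [P in] [NP [Det no] [N garden]]]]]] [VP [V described]]]
[S [NP [NP [NP [Det this] [AP [Adj careful]] [N spy]] [PP [P in] [NP [Det some] [AP [Adj bright]] [N spy]]]] [PP [P in] [NP [Det no] [N garden]]]] [VP [V described]]]
The trees differ in how a recursive rule is bracketed over the same span.

2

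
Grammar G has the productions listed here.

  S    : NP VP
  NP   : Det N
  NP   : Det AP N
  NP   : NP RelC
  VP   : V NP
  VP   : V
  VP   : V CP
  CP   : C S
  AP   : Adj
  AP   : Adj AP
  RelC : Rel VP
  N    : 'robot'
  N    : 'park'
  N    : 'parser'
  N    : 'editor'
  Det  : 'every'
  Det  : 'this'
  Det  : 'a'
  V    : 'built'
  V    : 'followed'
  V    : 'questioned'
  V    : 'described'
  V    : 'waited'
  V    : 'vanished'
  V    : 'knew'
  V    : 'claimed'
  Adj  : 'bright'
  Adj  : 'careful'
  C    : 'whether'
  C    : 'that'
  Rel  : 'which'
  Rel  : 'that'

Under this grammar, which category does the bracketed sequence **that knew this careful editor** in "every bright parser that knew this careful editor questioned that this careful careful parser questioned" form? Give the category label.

RelC

[S [NP [NP [Det every] [AP [Adj bright]] [N parser]] [RelC [Rel that] [VP [V knew] [NP [Det this] [AP [Adj careful]] [N editor]]]]] [VP [V questioned] [CP [C that] [S [NP [Det this] [AP [Adj careful] [AP [Adj careful]]] [N parser]] [VP [V questioned]]]]]]
The span 'that knew this careful editor' is the RelC node built by RelC → Rel VP.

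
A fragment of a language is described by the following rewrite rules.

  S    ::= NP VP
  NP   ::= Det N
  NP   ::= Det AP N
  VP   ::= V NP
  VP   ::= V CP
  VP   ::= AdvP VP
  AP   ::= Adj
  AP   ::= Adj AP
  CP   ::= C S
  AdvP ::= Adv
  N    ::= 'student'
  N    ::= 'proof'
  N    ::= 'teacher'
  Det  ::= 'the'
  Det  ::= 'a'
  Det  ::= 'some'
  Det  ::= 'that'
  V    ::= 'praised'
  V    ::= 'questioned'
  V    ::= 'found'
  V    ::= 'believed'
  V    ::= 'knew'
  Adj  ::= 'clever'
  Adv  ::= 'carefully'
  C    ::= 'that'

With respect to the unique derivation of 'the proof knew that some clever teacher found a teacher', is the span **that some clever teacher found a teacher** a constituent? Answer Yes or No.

[S [NP [Det the] [N proof]] [VP [V knew] [CP [C that] [S [NP [Det some] [AP [Adj clever]] [N teacher]] [VP [V found] [NP [Det a] [N teacher]]]]]]]
The words 'that some clever teacher found a teacher' are exhaustively dominated by a single CP node (built by CP → C S), so they form a constituent.

Yes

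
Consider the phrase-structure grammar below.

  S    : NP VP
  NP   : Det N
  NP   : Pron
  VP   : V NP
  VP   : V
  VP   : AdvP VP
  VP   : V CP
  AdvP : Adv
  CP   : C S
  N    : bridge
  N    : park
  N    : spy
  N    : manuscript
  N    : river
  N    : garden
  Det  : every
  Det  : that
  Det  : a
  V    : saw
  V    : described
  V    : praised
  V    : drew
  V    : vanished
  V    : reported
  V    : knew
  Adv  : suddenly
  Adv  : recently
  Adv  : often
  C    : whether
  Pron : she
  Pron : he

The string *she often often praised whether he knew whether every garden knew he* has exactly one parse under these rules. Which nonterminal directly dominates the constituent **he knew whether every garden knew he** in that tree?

CP

S
  NP
    Pron: she
  VP
    AdvP
      Adv: often
    VP
      AdvP
        Adv: often
      VP
        V: praised
        CP
          C: whether
          S
            NP
              Pron: he
            VP
              V: knew
              CP
                C: whether
                S
                  NP
                    Det: every
                    N: garden
                  VP
                    V: knew
                    NP
                      Pron: he
The span 'he knew whether every garden knew he' is the S node built by S → NP VP.
Its mother is the CP built by CP → C S.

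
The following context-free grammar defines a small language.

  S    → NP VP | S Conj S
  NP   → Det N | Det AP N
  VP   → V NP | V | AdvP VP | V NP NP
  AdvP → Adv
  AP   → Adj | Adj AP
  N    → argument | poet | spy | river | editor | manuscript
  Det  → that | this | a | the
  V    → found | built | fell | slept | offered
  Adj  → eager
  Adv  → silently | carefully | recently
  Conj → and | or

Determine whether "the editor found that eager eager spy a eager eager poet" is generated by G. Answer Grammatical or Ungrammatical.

Grammatical

S
  NP
    Det: the
    N: editor
  VP
    V: found
    NP
      Det: that
      AP
        Adj: eager
        AP
          Adj: eager
      N: spy
    NP
      Det: a
      AP
        Adj: eager
        AP
          Adj: eager
      N: poet
Each bracket corresponds to one application of a listed rule, so the string is derivable from S.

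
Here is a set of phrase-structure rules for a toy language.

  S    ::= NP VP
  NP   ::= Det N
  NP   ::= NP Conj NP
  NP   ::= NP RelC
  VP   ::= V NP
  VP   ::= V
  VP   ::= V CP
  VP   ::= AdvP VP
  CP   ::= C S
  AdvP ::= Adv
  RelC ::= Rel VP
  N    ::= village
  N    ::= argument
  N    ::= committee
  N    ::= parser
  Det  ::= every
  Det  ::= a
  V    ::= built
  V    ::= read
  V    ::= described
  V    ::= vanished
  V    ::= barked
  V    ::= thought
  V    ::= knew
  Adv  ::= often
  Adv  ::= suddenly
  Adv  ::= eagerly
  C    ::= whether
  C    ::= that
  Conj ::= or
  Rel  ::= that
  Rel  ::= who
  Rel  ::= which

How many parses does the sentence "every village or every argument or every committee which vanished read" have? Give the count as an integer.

Two of the 5 distinct bracketings:
[S [NP [NP [Det every] [N village]] [Conj or] [NP [NP [Det every] [N argument]] [Conj or] [NP [NP [Det every] [N committee]] [RelC [Rel which] [VP [V vanished]]]]]] [VP [V read]]]
[S [NP [NP [Det every] [N village]] [Conj or] [NP [NP [NP [Det every] [N argument]] [Conj or] [NP [Det every] [N committee]]] [RelC [Rel which] [VP [V vanished]]]]] [VP [V read]]]
The trees differ in how a recursive rule is bracketed over the same span.

5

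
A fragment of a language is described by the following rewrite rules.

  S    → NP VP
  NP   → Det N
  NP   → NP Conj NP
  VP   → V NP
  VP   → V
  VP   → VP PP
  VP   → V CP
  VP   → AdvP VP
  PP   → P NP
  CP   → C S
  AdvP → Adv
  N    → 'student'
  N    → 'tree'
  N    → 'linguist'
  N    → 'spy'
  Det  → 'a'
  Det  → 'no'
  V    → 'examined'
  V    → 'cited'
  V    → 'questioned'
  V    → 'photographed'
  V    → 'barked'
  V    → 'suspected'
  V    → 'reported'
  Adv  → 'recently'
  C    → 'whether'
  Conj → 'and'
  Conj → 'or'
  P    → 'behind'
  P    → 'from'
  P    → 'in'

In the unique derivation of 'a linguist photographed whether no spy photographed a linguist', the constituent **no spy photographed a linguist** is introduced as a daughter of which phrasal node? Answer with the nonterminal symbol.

S
  NP
    Det: a
    N: linguist
  VP
    V: photographed
    CP
      C: whether
      S
        NP
          Det: no
          N: spy
        VP
          V: photographed
          NP
            Det: a
            N: linguist
The span 'no spy photographed a linguist' is the S node built by S → NP VP.
Its mother is the CP built by CP → C S.

CP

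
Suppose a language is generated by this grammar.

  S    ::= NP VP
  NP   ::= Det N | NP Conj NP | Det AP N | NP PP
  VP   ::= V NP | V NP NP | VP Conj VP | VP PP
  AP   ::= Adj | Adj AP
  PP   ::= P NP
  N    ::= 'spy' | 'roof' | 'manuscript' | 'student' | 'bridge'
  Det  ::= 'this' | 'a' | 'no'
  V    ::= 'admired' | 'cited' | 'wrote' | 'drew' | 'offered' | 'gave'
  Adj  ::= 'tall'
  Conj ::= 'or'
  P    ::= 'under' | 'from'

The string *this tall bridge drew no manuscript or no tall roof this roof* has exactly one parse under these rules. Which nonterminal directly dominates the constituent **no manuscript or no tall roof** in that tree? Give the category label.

VP

S
  NP
    Det: this
    AP
      Adj: tall
    N: bridge
  VP
    V: drew
    NP
      NP
        Det: no
        N: manuscript
      Conj: or
      NP
        Det: no
        AP
          Adj: tall
        N: roof
    NP
      Det: this
      N: roof
The span 'no manuscript or no tall roof' is the NP node built by NP → NP Conj NP.
Its mother is the VP built by VP → V NP NP.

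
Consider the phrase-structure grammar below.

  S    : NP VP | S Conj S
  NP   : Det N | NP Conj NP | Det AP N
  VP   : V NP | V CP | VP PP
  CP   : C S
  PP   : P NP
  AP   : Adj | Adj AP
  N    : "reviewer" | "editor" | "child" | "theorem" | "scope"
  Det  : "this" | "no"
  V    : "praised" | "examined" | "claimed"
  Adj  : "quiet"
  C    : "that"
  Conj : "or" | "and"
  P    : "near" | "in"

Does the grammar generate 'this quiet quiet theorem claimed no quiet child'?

Grammatical

[S [NP [Det this] [AP [Adj quiet] [AP [Adj quiet]]] [N theorem]] [VP [V claimed] [NP [Det no] [AP [Adj quiet]] [N child]]]]
The bracketing above is licensed at every node by one of the given productions, with S at the root.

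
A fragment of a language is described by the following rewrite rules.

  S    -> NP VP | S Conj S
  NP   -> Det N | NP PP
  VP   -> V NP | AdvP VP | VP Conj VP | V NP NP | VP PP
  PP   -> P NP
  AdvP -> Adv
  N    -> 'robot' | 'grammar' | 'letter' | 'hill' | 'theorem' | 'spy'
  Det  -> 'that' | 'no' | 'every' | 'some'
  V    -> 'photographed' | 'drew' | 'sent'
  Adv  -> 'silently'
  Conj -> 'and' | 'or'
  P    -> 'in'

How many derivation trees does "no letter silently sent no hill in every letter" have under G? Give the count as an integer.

Two of the 3 distinct bracketings:
[S [NP [Det no] [N letter]] [VP [AdvP [Adv silently]] [VP [V sent] [NP [NP [Det no] [N hill]] [PP [P in] [NP [Det every] [N letter]]]]]]]
[S [NP [Det no] [N letter]] [VP [AdvP [Adv silently]] [VP [VP [V sent] [NP [Det no] [N hill]]] [PP [P in] [NP [Det every] [N letter]]]]]]
The difference turns on whether NP → NP PP is used at the relevant span, versus an alternative expansion of NP.

3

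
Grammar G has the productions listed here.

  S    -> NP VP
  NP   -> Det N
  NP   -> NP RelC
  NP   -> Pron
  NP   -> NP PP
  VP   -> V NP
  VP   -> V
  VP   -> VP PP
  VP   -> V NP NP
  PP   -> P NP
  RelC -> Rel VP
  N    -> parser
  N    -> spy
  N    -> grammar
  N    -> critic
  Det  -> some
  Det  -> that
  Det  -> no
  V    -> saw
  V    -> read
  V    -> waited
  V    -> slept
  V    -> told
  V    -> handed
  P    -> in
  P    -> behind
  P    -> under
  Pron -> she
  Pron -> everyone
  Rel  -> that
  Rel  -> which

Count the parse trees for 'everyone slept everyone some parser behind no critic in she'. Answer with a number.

5

Two of the 5 distinct bracketings:
[S [NP [Pron everyone]] [VP [VP [V slept] [NP [Pron everyone]] [NP [Det some] [N parser]]] [PP [P behind] [NP [NP [Det no] [N critic]] [PP [P in] [NP [Pron she]]]]]]]
[S [NP [Pron everyone]] [VP [VP [VP [V slept] [NP [Pron everyone]] [NP [Det some] [N parser]]] [PP [P behind] [NP [Det no] [N critic]]]] [PP [P in] [NP [Pron she]]]]]
The difference turns on whether NP → NP PP is used at the relevant span, versus an alternative expansion of NP.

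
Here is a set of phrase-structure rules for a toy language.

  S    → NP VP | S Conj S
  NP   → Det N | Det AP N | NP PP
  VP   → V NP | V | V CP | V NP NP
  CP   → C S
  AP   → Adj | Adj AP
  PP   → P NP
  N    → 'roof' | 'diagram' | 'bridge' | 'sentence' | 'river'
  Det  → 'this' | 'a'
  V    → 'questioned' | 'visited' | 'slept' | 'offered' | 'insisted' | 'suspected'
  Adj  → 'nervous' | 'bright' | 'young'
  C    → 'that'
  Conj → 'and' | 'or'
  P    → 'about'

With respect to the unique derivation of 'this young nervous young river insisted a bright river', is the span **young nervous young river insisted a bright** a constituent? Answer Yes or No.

[S [NP [Det this] [AP [Adj young] [AP [Adj nervous] [AP [Adj young]]]] [N river]] [VP [V insisted] [NP [Det a] [AP [Adj bright]] [N river]]]]
The smallest constituent containing 'young nervous young river insisted a bright' is the S spanning 'this young nervous young river insisted a bright river'; no single node in the tree dominates exactly the given words.

No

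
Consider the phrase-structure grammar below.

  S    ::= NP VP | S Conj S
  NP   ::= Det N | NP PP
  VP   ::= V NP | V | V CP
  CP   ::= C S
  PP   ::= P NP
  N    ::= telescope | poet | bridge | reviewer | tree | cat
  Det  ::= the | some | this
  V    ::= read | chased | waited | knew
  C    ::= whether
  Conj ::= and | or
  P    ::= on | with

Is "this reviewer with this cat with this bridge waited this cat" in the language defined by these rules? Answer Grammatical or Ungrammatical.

S
  NP
    NP
      Det: this
      N: reviewer
    PP
      P: with
      NP
        NP
          Det: this
          N: cat
        PP
          P: with
          NP
            Det: this
            N: bridge
  VP
    V: waited
    NP
      Det: this
      N: cat
Every word is introduced by a lexical rule and the phrasal rules combine the resulting categories into a single S.

Grammatical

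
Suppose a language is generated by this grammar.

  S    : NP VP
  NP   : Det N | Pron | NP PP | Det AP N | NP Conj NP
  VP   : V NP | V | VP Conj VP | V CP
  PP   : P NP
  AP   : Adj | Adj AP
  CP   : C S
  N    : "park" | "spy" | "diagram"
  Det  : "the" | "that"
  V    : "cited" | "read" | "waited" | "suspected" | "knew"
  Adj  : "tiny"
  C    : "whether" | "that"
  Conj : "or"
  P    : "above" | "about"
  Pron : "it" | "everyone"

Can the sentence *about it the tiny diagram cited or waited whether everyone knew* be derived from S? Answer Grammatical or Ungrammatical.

A Pron word can never sit immediately before a Det word in any string this grammar generates, so the substring 'it the' rules out a derivation.

Ungrammatical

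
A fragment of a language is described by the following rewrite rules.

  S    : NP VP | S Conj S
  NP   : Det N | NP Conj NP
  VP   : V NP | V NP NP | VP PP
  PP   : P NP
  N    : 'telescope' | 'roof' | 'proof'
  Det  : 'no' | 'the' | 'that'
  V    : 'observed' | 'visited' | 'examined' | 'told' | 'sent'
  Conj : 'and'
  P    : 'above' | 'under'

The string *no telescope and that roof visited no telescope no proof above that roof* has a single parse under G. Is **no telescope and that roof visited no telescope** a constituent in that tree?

No

[S [NP [NP [Det no] [N telescope]] [Conj and] [NP [Det that] [N roof]]] [VP [VP [V visited] [NP [Det no] [N telescope]] [NP [Det no] [N proof]]] [PP [P above] [NP [Det that] [N roof]]]]]
The smallest constituent containing 'no telescope and that roof visited no telescope' is the S spanning 'no telescope and that roof visited no telescope no proof above that roof'; no single node in the tree dominates exactly the given words.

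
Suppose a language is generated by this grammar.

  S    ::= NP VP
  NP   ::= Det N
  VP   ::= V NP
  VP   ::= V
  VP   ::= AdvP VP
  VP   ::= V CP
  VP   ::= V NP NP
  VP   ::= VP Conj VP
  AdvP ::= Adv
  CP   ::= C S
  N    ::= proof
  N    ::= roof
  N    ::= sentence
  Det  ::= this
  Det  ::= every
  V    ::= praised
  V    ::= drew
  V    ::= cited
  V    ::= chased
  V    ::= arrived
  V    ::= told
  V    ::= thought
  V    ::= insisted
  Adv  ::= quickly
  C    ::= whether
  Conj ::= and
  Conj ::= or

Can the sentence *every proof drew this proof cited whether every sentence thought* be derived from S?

For S → NP VP, the only prefix that parses as NP is 'every proof', but the remainder 'drew this proof cited whether every sentence thought' is not a VP under these rules.

Ungrammatical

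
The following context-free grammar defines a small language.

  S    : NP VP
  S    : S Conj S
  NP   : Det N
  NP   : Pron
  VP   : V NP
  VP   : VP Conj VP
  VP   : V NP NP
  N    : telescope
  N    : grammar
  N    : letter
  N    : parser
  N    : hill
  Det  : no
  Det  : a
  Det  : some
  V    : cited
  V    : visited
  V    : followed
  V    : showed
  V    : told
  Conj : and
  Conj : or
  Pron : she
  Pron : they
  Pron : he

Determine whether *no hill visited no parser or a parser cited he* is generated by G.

S
  S
    NP
      Det: no
      N: hill
    VP
      V: visited
      NP
        Det: no
        N: parser
  Conj: or
  S
    NP
      Det: a
      N: parser
    VP
      V: cited
      NP
        Pron: he
Each bracket corresponds to one application of a listed rule, so the string is derivable from S.

Grammatical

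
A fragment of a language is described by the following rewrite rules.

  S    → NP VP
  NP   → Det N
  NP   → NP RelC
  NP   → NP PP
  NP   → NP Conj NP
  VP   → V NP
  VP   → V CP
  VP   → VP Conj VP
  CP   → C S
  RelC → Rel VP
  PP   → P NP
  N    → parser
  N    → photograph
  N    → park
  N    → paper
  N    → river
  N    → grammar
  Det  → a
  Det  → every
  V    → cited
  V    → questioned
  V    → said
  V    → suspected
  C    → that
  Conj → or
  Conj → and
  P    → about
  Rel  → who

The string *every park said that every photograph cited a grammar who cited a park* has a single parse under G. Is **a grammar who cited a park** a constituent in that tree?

Yes

[S [NP [Det every] [N park]] [VP [V said] [CP [C that] [S [NP [Det every] [N photograph]] [VP [V cited] [NP [NP [Det a] [N grammar]] [RelC [Rel who] [VP [V cited] [NP [Det a] [N park]]]]]]]]]]
The words 'a grammar who cited a park' are exhaustively dominated by a single NP node (built by NP → NP RelC), so they form a constituent.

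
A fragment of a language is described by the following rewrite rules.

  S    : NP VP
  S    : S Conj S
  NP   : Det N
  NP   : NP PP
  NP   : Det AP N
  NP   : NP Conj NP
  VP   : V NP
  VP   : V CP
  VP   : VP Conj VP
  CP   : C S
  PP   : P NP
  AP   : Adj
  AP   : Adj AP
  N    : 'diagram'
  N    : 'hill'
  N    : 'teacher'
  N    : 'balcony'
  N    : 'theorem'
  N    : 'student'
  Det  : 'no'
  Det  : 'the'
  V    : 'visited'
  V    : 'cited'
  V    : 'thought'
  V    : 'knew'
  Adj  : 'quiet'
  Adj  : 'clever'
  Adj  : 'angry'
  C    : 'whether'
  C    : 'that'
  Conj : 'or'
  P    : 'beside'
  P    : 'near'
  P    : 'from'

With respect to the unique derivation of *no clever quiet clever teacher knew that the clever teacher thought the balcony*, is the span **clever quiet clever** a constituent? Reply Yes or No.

Yes

[S [NP [Det no] [AP [Adj clever] [AP [Adj quiet] [AP [Adj clever]]]] [N teacher]] [VP [V knew] [CP [C that] [S [NP [Det the] [AP [Adj clever]] [N teacher]] [VP [V thought] [NP [Det the] [N balcony]]]]]]]
The words 'clever quiet clever' are exhaustively dominated by a single AP node (built by AP → Adj AP), so they form a constituent.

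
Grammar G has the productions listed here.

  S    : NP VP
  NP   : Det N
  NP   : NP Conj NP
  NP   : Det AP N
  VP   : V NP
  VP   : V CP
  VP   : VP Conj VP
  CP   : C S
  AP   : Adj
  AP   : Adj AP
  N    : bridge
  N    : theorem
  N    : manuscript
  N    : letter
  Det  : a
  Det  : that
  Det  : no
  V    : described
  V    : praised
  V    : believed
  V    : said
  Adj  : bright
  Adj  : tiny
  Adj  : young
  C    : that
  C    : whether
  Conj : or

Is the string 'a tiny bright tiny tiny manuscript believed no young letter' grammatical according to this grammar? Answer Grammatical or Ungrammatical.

S
  NP
    Det: a
    AP
      Adj: tiny
      AP
        Adj: bright
        AP
          Adj: tiny
          AP
            Adj: tiny
    N: manuscript
  VP
    V: believed
    NP
      Det: no
      AP
        Adj: young
      N: letter
The bracketing above is licensed at every node by one of the given productions, with S at the root.

Grammatical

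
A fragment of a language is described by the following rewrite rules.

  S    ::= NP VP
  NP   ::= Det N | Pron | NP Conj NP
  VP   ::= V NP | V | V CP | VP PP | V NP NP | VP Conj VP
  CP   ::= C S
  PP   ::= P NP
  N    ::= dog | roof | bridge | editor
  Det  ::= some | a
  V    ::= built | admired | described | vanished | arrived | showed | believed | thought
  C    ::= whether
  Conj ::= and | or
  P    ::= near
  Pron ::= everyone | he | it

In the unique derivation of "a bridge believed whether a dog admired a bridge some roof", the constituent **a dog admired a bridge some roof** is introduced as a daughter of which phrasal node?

CP

S
  NP
    Det: a
    N: bridge
  VP
    V: believed
    CP
      C: whether
      S
        NP
          Det: a
          N: dog
        VP
          V: admired
          NP
            Det: a
            N: bridge
          NP
            Det: some
            N: roof
The span 'a dog admired a bridge some roof' is the S node built by S → NP VP.
Its mother is the CP built by CP → C S.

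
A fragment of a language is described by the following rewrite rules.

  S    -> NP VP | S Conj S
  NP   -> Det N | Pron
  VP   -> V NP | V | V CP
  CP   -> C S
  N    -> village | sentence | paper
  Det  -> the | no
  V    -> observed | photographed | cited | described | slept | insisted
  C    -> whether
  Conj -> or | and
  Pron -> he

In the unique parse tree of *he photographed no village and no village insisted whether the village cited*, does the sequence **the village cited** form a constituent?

Yes

[S [S [NP [Pron he]] [VP [V photographed] [NP [Det no] [N village]]]] [Conj and] [S [NP [Det no] [N village]] [VP [V insisted] [CP [C whether] [S [NP [Det the] [N village]] [VP [V cited]]]]]]]
The words 'the village cited' are exhaustively dominated by a single S node (built by S → NP VP), so they form a constituent.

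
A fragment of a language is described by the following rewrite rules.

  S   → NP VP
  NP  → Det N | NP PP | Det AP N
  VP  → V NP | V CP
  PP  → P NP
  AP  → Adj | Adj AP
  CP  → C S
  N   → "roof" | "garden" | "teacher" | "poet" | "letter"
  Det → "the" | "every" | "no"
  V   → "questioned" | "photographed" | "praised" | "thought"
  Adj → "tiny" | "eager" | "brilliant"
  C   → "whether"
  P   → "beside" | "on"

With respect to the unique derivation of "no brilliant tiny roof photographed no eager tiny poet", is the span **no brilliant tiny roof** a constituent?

Yes

[S [NP [Det no] [AP [Adj brilliant] [AP [Adj tiny]]] [N roof]] [VP [V photographed] [NP [Det no] [AP [Adj eager] [AP [Adj tiny]]] [N poet]]]]
The words 'no brilliant tiny roof' are exhaustively dominated by a single NP node (built by NP → Det AP N), so they form a constituent.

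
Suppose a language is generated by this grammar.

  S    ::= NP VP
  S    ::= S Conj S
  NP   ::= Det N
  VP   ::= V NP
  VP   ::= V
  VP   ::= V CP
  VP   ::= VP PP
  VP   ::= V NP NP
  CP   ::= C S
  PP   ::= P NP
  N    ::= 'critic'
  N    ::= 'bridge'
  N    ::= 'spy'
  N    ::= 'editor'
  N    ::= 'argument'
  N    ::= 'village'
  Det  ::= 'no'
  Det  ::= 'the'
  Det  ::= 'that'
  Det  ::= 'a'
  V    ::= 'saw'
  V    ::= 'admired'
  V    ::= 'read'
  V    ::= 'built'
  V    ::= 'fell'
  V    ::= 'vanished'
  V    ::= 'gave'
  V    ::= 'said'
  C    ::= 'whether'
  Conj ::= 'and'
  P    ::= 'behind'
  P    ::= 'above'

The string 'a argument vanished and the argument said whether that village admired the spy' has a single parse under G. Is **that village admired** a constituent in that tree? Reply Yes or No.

No

[S [S [NP [Det a] [N argument]] [VP [V vanished]]] [Conj and] [S [NP [Det the] [N argument]] [VP [V said] [CP [C whether] [S [NP [Det that] [N village]] [VP [V admired] [NP [Det the] [N spy]]]]]]]]
The smallest constituent containing 'that village admired' is the S spanning 'that village admired the spy'; no single node in the tree dominates exactly the given words.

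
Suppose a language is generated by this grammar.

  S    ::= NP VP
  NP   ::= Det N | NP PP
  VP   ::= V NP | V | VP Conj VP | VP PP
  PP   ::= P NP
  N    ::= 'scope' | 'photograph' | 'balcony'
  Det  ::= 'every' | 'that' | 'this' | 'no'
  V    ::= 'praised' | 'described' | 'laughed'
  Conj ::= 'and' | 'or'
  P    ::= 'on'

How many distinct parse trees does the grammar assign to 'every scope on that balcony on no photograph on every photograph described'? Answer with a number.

5

Two of the 5 distinct bracketings:
[S [NP [NP [Det every] [N scope]] [PP [P on] [NP [NP [Det that] [N balcony]] [PP [P on] [NP [NP [Det no] [N photograph]] [PP [P on] [NP [Det every] [N photograph]]]]]]]] [VP [V described]]]
[S [NP [NP [Det every] [N scope]] [PP [P on] [NP [NP [NP [Det that] [N balcony]] [PP [P on] [NP [Det no] [N photograph]]]] [PP [P on] [NP [Det every] [N photograph]]]]]] [VP [V described]]]
The trees differ in how a recursive rule is bracketed over the same span.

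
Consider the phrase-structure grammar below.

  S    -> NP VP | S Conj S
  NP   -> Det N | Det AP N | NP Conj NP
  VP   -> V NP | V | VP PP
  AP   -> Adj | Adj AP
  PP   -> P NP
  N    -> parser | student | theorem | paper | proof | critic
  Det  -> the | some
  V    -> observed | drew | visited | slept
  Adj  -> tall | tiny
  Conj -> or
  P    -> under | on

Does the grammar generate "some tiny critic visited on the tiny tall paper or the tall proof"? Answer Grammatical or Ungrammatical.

Grammatical

[S [NP [Det some] [AP [Adj tiny]] [N critic]] [VP [VP [V visited]] [PP [P on] [NP [NP [Det the] [AP [Adj tiny] [AP [Adj tall]]] [N paper]] [Conj or] [NP [Det the] [AP [Adj tall]] [N proof]]]]]]
The bracketing above is licensed at every node by one of the given productions, with S at the root.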